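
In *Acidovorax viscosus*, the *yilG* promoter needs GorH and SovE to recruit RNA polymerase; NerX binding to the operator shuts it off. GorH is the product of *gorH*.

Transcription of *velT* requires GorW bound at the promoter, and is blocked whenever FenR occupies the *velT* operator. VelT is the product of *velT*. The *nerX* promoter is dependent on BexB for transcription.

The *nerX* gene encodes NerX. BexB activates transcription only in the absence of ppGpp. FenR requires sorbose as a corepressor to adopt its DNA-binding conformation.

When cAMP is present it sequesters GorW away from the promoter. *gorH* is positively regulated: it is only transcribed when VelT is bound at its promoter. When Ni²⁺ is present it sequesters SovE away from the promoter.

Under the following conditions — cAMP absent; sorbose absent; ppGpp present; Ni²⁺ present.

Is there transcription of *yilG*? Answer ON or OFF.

OFF

ppGpp is present, so BexB is inactive.
Required activator BexB is absent, so *nerX* is not transcribed.
So NerX is not produced.
cAMP is absent, so GorW is active.
Sorbose is absent, so FenR is inactive.
No repressor is bound and GorW is active, so *velT* is transcribed.
So VelT is produced and active.
No repressor is bound and VelT is active, so *gorH* is transcribed.
So GorH is produced and active.
Ni²⁺ is present, so SovE is inactive.
Required activator SovE is absent, so *yilG* is not transcribed.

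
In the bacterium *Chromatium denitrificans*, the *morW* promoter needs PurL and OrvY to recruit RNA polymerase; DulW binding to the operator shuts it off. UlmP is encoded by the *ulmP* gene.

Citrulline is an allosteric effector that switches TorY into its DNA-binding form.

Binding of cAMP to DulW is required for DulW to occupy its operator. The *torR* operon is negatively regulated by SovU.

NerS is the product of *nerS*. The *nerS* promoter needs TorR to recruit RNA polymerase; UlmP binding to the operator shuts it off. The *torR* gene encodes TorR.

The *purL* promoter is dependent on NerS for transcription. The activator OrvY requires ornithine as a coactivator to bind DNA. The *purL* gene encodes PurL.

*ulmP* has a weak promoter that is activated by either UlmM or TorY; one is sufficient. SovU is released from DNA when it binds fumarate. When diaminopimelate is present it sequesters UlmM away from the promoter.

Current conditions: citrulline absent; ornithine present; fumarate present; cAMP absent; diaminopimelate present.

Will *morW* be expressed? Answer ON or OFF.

ON

cAMP is absent, so DulW is inactive.
Fumarate is present, so SovU is inactive.
With no repressor bound, *torR* is transcribed.
So TorR is produced and active.
Diaminopimelate is present, so UlmM is inactive.
Citrulline is absent, so TorY is inactive.
No activator is available at the *ulmP* promoter, so *ulmP* is not transcribed.
So UlmP is not produced.
No repressor is bound and TorR is active, so *nerS* is transcribed.
So NerS is produced and active.
No repressor is bound and NerS is active, so *purL* is transcribed.
So PurL is produced and active.
Ornithine is present, so OrvY is active.
No repressor is bound and PurL and OrvY are active, so *morW* is transcribed.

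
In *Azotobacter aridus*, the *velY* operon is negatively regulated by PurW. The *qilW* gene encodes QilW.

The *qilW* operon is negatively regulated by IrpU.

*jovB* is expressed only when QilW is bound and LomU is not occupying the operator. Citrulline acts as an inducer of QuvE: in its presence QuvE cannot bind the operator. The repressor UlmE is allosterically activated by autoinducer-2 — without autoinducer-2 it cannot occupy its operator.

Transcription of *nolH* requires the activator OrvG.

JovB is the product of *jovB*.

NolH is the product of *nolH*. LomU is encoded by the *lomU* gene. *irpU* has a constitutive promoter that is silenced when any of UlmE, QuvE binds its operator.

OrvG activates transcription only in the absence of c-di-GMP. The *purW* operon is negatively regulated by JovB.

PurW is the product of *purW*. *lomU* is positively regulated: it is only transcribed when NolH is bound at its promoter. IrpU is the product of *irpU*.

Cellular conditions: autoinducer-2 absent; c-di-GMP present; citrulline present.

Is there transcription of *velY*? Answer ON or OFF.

c-di-GMP is present, so OrvG is inactive.
Required activator OrvG is absent, so *nolH* is not transcribed.
So NolH is not produced.
Required activator NolH is absent, so *lomU* is not transcribed.
So LomU is not produced.
Autoinducer-2 is absent, so UlmE is inactive.
Citrulline is present, so QuvE is inactive.
With no repressor bound, *irpU* is transcribed.
So IrpU is produced and active.
With repressor IrpU bound, *qilW* is not transcribed.
So QilW is not produced.
Required activator QilW is absent, so *jovB* is not transcribed.
So JovB is not produced.
With no repressor bound, *purW* is transcribed.
So PurW is produced and active.
With repressor PurW bound, *velY* is not transcribed.

OFF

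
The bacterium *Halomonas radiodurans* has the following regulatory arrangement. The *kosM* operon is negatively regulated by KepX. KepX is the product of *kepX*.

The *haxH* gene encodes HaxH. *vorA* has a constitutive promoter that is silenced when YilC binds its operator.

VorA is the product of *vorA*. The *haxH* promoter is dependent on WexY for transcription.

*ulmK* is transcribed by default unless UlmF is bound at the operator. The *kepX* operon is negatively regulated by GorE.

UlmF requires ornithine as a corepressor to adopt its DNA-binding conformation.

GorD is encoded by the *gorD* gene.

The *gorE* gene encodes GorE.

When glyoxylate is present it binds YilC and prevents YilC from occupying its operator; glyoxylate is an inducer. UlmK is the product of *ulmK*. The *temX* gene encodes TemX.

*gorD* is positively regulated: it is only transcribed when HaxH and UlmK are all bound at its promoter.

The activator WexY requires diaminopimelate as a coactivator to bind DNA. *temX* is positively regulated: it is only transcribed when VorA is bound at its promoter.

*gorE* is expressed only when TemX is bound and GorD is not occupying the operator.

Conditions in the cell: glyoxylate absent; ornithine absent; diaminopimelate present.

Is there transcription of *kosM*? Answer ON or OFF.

Diaminopimelate is present, so WexY is active.
No repressor is bound and WexY is active, so *haxH* is transcribed.
So HaxH is produced and active.
Ornithine is absent, so UlmF is inactive.
With no repressor bound, *ulmK* is transcribed.
So UlmK is produced and active.
No repressor is bound and HaxH and UlmK are active, so *gorD* is transcribed.
So GorD is produced and active.
Glyoxylate is absent, so YilC is active.
With repressor YilC bound, *vorA* is not transcribed.
So VorA is not produced.
Required activator VorA is absent, so *temX* is not transcribed.
So TemX is not produced.
With repressor GorD bound, *gorE* is not transcribed.
So GorE is not produced.
With no repressor bound, *kepX* is transcribed.
So KepX is produced and active.
With repressor KepX bound, *kosM* is not transcribed.

OFF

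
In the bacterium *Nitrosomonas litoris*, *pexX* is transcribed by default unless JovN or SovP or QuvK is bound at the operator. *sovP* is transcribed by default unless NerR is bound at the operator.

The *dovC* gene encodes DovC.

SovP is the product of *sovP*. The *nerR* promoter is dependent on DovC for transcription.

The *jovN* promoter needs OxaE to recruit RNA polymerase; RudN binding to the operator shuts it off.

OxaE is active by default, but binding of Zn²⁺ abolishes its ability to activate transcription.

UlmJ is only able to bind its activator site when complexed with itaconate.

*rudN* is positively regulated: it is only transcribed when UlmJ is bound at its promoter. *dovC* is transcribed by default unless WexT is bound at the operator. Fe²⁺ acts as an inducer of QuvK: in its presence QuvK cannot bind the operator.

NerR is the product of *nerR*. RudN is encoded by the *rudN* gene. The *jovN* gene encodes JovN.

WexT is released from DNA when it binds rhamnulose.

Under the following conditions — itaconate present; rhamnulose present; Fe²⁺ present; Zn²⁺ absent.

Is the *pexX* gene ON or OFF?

Itaconate is present, so UlmJ is active.
No repressor is bound and UlmJ is active, so *rudN* is transcribed.
So RudN is produced and active.
Zn²⁺ is absent, so OxaE is active.
With repressor RudN bound, *jovN* is not transcribed.
So JovN is not produced.
Rhamnulose is present, so WexT is inactive.
With no repressor bound, *dovC* is transcribed.
So DovC is produced and active.
No repressor is bound and DovC is active, so *nerR* is transcribed.
So NerR is produced and active.
With repressor NerR bound, *sovP* is not transcribed.
So SovP is not produced.
Fe²⁺ is present, so QuvK is inactive.
With no repressor bound, *pexX* is transcribed.

ON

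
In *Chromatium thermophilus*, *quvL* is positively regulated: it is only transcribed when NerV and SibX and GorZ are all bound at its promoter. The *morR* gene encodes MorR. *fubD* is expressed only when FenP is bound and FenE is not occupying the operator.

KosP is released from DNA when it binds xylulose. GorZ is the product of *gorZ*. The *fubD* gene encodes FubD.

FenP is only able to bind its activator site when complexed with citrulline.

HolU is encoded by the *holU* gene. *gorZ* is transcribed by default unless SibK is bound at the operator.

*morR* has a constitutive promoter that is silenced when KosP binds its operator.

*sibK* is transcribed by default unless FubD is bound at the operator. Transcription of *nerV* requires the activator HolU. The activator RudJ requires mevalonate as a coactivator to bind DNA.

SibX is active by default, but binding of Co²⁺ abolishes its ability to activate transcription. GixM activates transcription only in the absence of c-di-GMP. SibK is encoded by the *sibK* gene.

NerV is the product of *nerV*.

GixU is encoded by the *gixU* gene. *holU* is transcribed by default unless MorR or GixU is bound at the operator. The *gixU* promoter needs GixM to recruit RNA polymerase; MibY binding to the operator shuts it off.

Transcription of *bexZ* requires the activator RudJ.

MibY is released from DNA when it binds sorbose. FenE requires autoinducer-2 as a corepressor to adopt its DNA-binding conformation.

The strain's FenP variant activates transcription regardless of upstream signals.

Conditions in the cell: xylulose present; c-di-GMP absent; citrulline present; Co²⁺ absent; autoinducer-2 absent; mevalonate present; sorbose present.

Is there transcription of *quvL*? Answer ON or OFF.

Xylulose is present, so KosP is inactive.
With no repressor bound, *morR* is transcribed.
So MorR is produced and active.
c-di-GMP is absent, so GixM is active.
Sorbose is present, so MibY is inactive.
No repressor is bound and GixM is active, so *gixU* is transcribed.
So GixU is produced and active.
With repressor MorR bound, *holU* is not transcribed.
So HolU is not produced.
Required activator HolU is absent, so *nerV* is not transcribed.
So NerV is not produced.
Co²⁺ is absent, so SibX is active.
Autoinducer-2 is absent, so FenE is inactive.
FenP is constitutively active in this strain.
No repressor is bound and FenP is active, so *fubD* is transcribed.
So FubD is produced and active.
With repressor FubD bound, *sibK* is not transcribed.
So SibK is not produced.
With no repressor bound, *gorZ* is transcribed.
So GorZ is produced and active.
Required activator NerV is absent, so *quvL* is not transcribed.

OFF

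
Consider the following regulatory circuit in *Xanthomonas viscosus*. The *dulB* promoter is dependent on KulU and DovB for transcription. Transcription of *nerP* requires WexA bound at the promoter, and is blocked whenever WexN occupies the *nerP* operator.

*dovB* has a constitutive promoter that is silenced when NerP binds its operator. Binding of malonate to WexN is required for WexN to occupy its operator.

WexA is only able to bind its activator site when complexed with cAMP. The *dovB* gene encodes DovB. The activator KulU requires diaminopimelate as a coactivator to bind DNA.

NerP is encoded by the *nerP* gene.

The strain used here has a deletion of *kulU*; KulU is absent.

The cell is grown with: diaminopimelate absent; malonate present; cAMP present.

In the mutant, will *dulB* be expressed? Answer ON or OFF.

OFF

KulU is non-functional in this strain, so it has no effect.
cAMP is present, so WexA is active.
Malonate is present, so WexN is active.
With repressor WexN bound, *nerP* is not transcribed.
So NerP is not produced.
With no repressor bound, *dovB* is transcribed.
So DovB is produced and active.
Required activator KulU is absent, so *dulB* is not transcribed.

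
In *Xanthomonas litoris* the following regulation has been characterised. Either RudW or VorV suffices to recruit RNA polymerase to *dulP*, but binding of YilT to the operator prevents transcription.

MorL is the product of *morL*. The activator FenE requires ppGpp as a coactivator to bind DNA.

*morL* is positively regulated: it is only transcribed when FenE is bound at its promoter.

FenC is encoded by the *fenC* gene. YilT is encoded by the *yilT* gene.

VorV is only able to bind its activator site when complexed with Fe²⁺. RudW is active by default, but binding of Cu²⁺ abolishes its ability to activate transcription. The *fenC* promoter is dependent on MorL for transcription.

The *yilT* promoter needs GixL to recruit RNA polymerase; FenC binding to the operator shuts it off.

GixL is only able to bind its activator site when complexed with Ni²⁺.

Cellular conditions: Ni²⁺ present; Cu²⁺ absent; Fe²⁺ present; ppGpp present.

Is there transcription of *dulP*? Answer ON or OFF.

ON

Cu²⁺ is absent, so RudW is active.
Fe²⁺ is present, so VorV is active.
Ni²⁺ is present, so GixL is active.
ppGpp is present, so FenE is active.
No repressor is bound and FenE is active, so *morL* is transcribed.
So MorL is produced and active.
No repressor is bound and MorL is active, so *fenC* is transcribed.
So FenC is produced and active.
With repressor FenC bound, *yilT* is not transcribed.
So YilT is not produced.
Activator RudW is present, so *dulP* is transcribed.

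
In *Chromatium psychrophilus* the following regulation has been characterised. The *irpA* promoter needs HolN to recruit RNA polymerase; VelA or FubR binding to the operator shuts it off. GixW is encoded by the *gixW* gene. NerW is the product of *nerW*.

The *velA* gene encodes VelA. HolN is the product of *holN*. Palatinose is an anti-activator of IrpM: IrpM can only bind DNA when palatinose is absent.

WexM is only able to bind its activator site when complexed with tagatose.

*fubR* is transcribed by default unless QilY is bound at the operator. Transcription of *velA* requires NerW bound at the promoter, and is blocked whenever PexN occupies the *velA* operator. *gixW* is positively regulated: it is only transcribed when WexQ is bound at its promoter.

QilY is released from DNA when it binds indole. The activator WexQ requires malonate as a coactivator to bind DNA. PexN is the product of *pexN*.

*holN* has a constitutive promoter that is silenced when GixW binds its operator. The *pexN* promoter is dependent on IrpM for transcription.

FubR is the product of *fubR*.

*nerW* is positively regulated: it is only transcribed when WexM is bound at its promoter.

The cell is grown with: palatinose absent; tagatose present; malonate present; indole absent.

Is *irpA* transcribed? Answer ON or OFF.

OFF

Palatinose is absent, so IrpM is active.
No repressor is bound and IrpM is active, so *pexN* is transcribed.
So PexN is produced and active.
Tagatose is present, so WexM is active.
No repressor is bound and WexM is active, so *nerW* is transcribed.
So NerW is produced and active.
With repressor PexN bound, *velA* is not transcribed.
So VelA is not produced.
Indole is absent, so QilY is active.
With repressor QilY bound, *fubR* is not transcribed.
So FubR is not produced.
Malonate is present, so WexQ is active.
No repressor is bound and WexQ is active, so *gixW* is transcribed.
So GixW is produced and active.
With repressor GixW bound, *holN* is not transcribed.
So HolN is not produced.
Required activator HolN is absent, so *irpA* is not transcribed.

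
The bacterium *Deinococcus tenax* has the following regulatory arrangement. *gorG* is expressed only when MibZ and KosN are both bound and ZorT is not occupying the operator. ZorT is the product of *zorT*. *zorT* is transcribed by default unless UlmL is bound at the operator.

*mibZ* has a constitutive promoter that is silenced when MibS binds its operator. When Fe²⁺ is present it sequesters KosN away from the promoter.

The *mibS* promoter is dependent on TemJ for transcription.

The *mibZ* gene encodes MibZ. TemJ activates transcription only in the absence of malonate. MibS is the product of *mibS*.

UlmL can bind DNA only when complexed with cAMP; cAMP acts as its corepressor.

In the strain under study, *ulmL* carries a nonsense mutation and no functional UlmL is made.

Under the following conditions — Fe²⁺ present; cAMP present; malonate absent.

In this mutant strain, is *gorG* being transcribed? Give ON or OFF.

OFF

Malonate is absent, so TemJ is active.
No repressor is bound and TemJ is active, so *mibS* is transcribed.
So MibS is produced and active.
With repressor MibS bound, *mibZ* is not transcribed.
So MibZ is not produced.
Fe²⁺ is present, so KosN is inactive.
UlmL is non-functional in this strain, so it has no effect.
With no repressor bound, *zorT* is transcribed.
So ZorT is produced and active.
With repressor ZorT bound, *gorG* is not transcribed.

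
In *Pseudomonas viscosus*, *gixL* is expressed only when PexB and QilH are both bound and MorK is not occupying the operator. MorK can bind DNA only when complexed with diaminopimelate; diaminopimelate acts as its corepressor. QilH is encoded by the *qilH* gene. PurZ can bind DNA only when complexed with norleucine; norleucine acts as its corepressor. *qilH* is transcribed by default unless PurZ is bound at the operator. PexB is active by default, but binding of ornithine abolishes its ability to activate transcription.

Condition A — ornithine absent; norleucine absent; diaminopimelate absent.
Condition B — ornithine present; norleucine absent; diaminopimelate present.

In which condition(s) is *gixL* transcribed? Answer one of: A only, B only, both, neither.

A only

Condition A:
Ornithine is absent, so PexB is active.
Norleucine is absent, so PurZ is inactive.
With no repressor bound, *qilH* is transcribed.
So QilH is produced and active.
Diaminopimelate is absent, so MorK is inactive.
No repressor is bound and PexB and QilH are active, so *gixL* is transcribed.
→ *gixL* is ON in A.
Condition B:
Ornithine is present, so PexB is inactive.
Norleucine is absent, so PurZ is inactive.
With no repressor bound, *qilH* is transcribed.
So QilH is produced and active.
Diaminopimelate is present, so MorK is active.
With repressor MorK bound, *gixL* is not transcribed.
→ *gixL* is OFF in B.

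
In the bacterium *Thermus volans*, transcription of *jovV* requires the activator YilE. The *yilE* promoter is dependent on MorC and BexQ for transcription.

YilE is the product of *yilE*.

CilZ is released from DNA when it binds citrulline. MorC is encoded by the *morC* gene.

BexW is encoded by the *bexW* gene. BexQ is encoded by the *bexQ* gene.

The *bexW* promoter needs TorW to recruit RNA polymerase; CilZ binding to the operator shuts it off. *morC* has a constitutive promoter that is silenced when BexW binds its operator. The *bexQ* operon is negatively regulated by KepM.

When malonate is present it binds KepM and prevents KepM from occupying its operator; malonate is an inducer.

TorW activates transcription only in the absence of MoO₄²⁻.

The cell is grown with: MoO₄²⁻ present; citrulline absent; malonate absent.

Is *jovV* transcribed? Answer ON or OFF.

OFF

MoO₄²⁻ is present, so TorW is inactive.
Citrulline is absent, so CilZ is active.
With repressor CilZ bound, *bexW* is not transcribed.
So BexW is not produced.
With no repressor bound, *morC* is transcribed.
So MorC is produced and active.
Malonate is absent, so KepM is active.
With repressor KepM bound, *bexQ* is not transcribed.
So BexQ is not produced.
Required activator BexQ is absent, so *yilE* is not transcribed.
So YilE is not produced.
Required activator YilE is absent, so *jovV* is not transcribed.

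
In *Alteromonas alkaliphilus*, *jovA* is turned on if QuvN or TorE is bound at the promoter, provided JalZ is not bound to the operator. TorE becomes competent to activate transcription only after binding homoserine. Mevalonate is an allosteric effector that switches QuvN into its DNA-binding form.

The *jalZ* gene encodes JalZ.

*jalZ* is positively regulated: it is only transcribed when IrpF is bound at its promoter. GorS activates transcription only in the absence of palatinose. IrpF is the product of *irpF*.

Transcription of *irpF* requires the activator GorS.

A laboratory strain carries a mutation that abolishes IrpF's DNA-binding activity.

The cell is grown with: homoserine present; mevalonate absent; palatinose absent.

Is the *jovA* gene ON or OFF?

ON

IrpF is non-functional in this strain, so it has no effect.
Required activator IrpF is absent, so *jalZ* is not transcribed.
So JalZ is not produced.
Mevalonate is absent, so QuvN is inactive.
Homoserine is present, so TorE is active.
Activator TorE is present, so *jovA* is transcribed.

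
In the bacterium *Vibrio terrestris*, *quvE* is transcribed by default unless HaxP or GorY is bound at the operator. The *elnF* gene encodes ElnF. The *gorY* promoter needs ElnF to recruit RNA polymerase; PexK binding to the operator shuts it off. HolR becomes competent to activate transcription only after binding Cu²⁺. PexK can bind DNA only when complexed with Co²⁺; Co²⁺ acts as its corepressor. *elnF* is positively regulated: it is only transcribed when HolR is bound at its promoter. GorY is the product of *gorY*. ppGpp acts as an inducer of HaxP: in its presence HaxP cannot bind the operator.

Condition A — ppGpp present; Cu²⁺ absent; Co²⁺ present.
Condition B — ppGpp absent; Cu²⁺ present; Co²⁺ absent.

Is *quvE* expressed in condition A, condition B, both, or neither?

A only

Condition A:
ppGpp is present, so HaxP is inactive.
Cu²⁺ is absent, so HolR is inactive.
Required activator HolR is absent, so *elnF* is not transcribed.
So ElnF is not produced.
Co²⁺ is present, so PexK is active.
With repressor PexK bound, *gorY* is not transcribed.
So GorY is not produced.
With no repressor bound, *quvE* is transcribed.
→ *quvE* is ON in A.
Condition B:
ppGpp is absent, so HaxP is active.
Cu²⁺ is present, so HolR is active.
No repressor is bound and HolR is active, so *elnF* is transcribed.
So ElnF is produced and active.
Co²⁺ is absent, so PexK is inactive.
No repressor is bound and ElnF is active, so *gorY* is transcribed.
So GorY is produced and active.
With repressor HaxP bound, *quvE* is not transcribed.
→ *quvE* is OFF in B.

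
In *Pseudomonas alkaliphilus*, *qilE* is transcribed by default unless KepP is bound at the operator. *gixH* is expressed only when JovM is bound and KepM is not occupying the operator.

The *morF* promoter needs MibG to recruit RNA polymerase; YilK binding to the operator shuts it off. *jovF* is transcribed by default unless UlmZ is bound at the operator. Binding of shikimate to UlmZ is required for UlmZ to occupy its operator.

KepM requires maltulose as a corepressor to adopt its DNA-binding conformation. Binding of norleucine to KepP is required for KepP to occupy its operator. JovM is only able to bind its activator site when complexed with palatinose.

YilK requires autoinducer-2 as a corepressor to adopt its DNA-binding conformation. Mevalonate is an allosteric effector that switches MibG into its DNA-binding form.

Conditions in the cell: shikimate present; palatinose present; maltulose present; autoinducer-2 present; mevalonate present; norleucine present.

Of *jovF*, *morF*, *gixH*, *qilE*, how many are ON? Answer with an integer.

0

Shikimate is present, so UlmZ is active.
With repressor UlmZ bound, *jovF* is not transcribed.
→ *jovF* is OFF.
Autoinducer-2 is present, so YilK is active.
Mevalonate is present, so MibG is active.
With repressor YilK bound, *morF* is not transcribed.
→ *morF* is OFF.
Palatinose is present, so JovM is active.
Maltulose is present, so KepM is active.
With repressor KepM bound, *gixH* is not transcribed.
→ *gixH* is OFF.
Norleucine is present, so KepP is active.
With repressor KepP bound, *qilE* is not transcribed.
→ *qilE* is OFF.
0 of the 4 genes are transcribed.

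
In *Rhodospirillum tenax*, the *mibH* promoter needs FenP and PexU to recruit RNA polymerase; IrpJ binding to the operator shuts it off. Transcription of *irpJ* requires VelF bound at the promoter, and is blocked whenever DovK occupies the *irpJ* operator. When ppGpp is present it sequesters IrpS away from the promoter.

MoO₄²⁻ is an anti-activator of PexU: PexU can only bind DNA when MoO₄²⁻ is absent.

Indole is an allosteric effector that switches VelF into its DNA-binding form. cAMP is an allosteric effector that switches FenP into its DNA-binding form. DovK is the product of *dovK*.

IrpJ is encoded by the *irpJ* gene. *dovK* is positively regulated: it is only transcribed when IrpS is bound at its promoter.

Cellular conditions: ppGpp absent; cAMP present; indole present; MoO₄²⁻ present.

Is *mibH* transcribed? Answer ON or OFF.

OFF

cAMP is present, so FenP is active.
MoO₄²⁻ is present, so PexU is inactive.
ppGpp is absent, so IrpS is active.
No repressor is bound and IrpS is active, so *dovK* is transcribed.
So DovK is produced and active.
Indole is present, so VelF is active.
With repressor DovK bound, *irpJ* is not transcribed.
So IrpJ is not produced.
Required activator PexU is absent, so *mibH* is not transcribed.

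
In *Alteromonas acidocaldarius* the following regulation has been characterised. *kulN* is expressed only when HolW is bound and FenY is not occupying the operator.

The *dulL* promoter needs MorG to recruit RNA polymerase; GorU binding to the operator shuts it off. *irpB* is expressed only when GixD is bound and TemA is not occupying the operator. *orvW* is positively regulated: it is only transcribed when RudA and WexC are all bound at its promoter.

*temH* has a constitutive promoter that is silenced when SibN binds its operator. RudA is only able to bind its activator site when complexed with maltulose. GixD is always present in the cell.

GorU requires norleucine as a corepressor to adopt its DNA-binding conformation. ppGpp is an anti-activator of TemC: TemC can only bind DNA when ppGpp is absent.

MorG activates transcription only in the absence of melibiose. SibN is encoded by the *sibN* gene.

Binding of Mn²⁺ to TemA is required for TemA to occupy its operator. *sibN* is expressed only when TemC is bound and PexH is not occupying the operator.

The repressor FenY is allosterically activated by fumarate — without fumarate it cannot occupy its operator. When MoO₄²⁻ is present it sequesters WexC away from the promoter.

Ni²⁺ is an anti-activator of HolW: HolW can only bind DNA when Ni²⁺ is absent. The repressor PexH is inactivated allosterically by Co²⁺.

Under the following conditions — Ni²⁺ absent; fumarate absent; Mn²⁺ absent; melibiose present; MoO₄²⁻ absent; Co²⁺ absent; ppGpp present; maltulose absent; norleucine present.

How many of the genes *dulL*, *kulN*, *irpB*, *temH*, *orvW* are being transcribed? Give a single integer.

3

Norleucine is present, so GorU is active.
Melibiose is present, so MorG is inactive.
With repressor GorU bound, *dulL* is not transcribed.
→ *dulL* is OFF.
Fumarate is absent, so FenY is inactive.
Ni²⁺ is absent, so HolW is active.
No repressor is bound and HolW is active, so *kulN* is transcribed.
→ *kulN* is ON.
Mn²⁺ is absent, so TemA is inactive.
GixD is produced constitutively and is active.
No repressor is bound and GixD is active, so *irpB* is transcribed.
→ *irpB* is ON.
ppGpp is present, so TemC is inactive.
Co²⁺ is absent, so PexH is active.
With repressor PexH bound, *sibN* is not transcribed.
So SibN is not produced.
With no repressor bound, *temH* is transcribed.
→ *temH* is ON.
Maltulose is absent, so RudA is inactive.
MoO₄²⁻ is absent, so WexC is active.
Required activator RudA is absent, so *orvW* is not transcribed.
→ *orvW* is OFF.
3 of the 5 genes are transcribed.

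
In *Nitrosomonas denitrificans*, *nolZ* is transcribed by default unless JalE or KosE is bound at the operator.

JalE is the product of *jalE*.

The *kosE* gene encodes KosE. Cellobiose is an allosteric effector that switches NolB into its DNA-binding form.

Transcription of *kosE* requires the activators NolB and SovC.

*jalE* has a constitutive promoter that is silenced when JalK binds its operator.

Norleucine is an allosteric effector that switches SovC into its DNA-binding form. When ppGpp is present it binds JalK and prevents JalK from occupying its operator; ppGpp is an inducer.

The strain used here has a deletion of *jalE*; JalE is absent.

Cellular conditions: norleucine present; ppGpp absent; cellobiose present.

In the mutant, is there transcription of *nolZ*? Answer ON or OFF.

JalE is non-functional in this strain, so it has no effect.
Cellobiose is present, so NolB is active.
Norleucine is present, so SovC is active.
No repressor is bound and NolB and SovC are active, so *kosE* is transcribed.
So KosE is produced and active.
With repressor KosE bound, *nolZ* is not transcribed.

OFF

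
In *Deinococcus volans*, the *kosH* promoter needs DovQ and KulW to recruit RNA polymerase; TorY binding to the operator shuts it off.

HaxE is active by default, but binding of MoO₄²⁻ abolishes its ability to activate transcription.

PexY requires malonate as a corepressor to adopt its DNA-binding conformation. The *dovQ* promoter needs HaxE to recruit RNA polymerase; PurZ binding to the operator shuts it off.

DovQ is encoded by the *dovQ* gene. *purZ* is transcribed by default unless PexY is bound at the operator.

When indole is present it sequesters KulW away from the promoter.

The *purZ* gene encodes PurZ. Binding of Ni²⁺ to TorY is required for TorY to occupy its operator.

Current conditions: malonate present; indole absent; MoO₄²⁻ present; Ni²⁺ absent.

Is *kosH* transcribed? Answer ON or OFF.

OFF

MoO₄²⁻ is present, so HaxE is inactive.
Malonate is present, so PexY is active.
With repressor PexY bound, *purZ* is not transcribed.
So PurZ is not produced.
Required activator HaxE is absent, so *dovQ* is not transcribed.
So DovQ is not produced.
Ni²⁺ is absent, so TorY is inactive.
Indole is absent, so KulW is active.
Required activator DovQ is absent, so *kosH* is not transcribed.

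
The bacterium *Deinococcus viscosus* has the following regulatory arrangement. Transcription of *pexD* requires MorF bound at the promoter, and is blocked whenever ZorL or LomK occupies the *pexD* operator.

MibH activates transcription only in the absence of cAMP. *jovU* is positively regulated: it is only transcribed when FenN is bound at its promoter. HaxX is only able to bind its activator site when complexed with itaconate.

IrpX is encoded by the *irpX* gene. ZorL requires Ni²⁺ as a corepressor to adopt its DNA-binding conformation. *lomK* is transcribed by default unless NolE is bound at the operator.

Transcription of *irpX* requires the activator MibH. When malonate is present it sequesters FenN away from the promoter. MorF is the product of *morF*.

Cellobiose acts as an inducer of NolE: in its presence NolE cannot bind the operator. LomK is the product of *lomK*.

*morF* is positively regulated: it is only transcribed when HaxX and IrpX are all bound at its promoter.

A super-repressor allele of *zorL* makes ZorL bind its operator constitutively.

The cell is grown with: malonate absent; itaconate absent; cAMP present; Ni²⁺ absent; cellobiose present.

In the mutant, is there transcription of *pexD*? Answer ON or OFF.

ZorL is constitutively active in this strain.
Itaconate is absent, so HaxX is inactive.
cAMP is present, so MibH is inactive.
Required activator MibH is absent, so *irpX* is not transcribed.
So IrpX is not produced.
Required activator HaxX is absent, so *morF* is not transcribed.
So MorF is not produced.
Cellobiose is present, so NolE is inactive.
With no repressor bound, *lomK* is transcribed.
So LomK is produced and active.
With repressor ZorL bound, *pexD* is not transcribed.

OFF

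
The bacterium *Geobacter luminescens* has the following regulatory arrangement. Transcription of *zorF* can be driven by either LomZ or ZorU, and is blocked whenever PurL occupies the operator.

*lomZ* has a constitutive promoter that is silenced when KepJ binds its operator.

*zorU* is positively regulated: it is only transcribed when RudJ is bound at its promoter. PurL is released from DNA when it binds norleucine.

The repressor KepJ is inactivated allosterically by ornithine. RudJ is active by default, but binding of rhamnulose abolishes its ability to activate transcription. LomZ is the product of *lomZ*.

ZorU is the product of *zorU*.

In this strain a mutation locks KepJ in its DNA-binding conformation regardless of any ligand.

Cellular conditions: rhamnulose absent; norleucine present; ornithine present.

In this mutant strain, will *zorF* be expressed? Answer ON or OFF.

ON

KepJ is constitutively active in this strain.
With repressor KepJ bound, *lomZ* is not transcribed.
So LomZ is not produced.
Norleucine is present, so PurL is inactive.
Rhamnulose is absent, so RudJ is active.
No repressor is bound and RudJ is active, so *zorU* is transcribed.
So ZorU is produced and active.
Activator ZorU is present, so *zorF* is transcribed.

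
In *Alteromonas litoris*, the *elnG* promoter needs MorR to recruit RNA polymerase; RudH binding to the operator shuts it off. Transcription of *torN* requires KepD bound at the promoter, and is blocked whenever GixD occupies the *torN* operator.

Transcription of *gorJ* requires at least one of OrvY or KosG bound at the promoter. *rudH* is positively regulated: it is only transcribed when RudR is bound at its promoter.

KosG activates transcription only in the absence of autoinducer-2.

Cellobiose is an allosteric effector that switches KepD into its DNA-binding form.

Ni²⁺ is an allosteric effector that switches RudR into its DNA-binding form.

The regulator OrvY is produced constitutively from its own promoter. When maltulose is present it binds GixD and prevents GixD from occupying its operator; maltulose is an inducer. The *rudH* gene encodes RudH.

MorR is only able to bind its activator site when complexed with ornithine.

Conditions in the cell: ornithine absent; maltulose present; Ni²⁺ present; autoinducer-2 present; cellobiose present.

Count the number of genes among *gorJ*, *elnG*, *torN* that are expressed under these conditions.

2

OrvY is produced constitutively and is active.
Autoinducer-2 is present, so KosG is inactive.
Activator OrvY is present, so *gorJ* is transcribed.
→ *gorJ* is ON.
Ni²⁺ is present, so RudR is active.
No repressor is bound and RudR is active, so *rudH* is transcribed.
So RudH is produced and active.
Ornithine is absent, so MorR is inactive.
With repressor RudH bound, *elnG* is not transcribed.
→ *elnG* is OFF.
Cellobiose is present, so KepD is active.
Maltulose is present, so GixD is inactive.
No repressor is bound and KepD is active, so *torN* is transcribed.
→ *torN* is ON.
2 of the 3 genes are transcribed.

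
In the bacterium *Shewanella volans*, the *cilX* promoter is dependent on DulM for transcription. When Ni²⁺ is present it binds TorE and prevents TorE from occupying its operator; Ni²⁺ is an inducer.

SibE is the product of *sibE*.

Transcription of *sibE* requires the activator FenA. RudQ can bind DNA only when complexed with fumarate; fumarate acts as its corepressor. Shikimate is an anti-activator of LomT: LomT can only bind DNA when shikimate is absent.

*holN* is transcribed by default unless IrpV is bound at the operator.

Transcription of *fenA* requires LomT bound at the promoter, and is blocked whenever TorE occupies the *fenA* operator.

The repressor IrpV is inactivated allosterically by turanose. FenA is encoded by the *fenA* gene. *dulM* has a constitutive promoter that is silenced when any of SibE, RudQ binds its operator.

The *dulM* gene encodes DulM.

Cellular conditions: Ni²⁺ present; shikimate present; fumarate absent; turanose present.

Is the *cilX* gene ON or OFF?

ON

Ni²⁺ is present, so TorE is inactive.
Shikimate is present, so LomT is inactive.
Required activator LomT is absent, so *fenA* is not transcribed.
So FenA is not produced.
Required activator FenA is absent, so *sibE* is not transcribed.
So SibE is not produced.
Fumarate is absent, so RudQ is inactive.
With no repressor bound, *dulM* is transcribed.
So DulM is produced and active.
No repressor is bound and DulM is active, so *cilX* is transcribed.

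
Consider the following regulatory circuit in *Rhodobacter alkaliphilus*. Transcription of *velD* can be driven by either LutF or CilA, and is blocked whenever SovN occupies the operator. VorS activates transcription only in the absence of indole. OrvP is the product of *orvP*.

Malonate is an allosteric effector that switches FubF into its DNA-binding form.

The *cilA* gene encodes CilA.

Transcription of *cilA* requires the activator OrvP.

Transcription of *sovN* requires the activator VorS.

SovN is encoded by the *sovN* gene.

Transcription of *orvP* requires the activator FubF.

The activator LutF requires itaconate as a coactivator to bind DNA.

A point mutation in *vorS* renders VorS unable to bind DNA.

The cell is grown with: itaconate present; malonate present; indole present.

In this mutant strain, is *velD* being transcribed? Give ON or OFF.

ON

Itaconate is present, so LutF is active.
VorS is non-functional in this strain, so it has no effect.
Required activator VorS is absent, so *sovN* is not transcribed.
So SovN is not produced.
Malonate is present, so FubF is active.
No repressor is bound and FubF is active, so *orvP* is transcribed.
So OrvP is produced and active.
No repressor is bound and OrvP is active, so *cilA* is transcribed.
So CilA is produced and active.
Activator LutF is present, so *velD* is transcribed.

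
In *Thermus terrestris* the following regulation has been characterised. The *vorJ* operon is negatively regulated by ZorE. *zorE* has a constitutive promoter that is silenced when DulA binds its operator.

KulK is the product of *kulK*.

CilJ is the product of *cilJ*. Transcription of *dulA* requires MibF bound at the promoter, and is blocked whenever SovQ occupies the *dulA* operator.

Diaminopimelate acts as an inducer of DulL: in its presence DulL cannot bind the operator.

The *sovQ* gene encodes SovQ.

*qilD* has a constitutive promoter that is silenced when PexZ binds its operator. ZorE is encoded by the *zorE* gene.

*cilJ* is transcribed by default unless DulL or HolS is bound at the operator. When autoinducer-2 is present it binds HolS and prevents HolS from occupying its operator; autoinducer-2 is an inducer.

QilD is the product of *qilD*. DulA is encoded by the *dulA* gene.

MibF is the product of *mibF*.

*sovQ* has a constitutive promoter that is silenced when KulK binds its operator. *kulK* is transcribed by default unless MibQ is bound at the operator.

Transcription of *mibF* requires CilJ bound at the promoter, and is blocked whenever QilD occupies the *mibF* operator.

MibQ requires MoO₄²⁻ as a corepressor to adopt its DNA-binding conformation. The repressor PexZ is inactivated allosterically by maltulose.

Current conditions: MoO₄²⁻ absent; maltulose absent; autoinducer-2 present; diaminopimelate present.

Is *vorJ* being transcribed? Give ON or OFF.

MoO₄²⁻ is absent, so MibQ is inactive.
With no repressor bound, *kulK* is transcribed.
So KulK is produced and active.
With repressor KulK bound, *sovQ* is not transcribed.
So SovQ is not produced.
Maltulose is absent, so PexZ is active.
With repressor PexZ bound, *qilD* is not transcribed.
So QilD is not produced.
Diaminopimelate is present, so DulL is inactive.
Autoinducer-2 is present, so HolS is inactive.
With no repressor bound, *cilJ* is transcribed.
So CilJ is produced and active.
No repressor is bound and CilJ is active, so *mibF* is transcribed.
So MibF is produced and active.
No repressor is bound and MibF is active, so *dulA* is transcribed.
So DulA is produced and active.
With repressor DulA bound, *zorE* is not transcribed.
So ZorE is not produced.
With no repressor bound, *vorJ* is transcribed.

ON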